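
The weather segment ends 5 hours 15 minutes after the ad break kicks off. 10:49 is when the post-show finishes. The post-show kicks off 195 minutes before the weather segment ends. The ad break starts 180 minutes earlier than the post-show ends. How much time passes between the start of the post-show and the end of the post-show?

The ad break starts at 10:49 − 180 min = 07:49.
The weather segment ends at 07:49 + 315 min = 13:04.
The post-show starts at 13:04 − 195 min = 09:49.
From 09:49 to 10:49 is 60 minutes.

60 minutes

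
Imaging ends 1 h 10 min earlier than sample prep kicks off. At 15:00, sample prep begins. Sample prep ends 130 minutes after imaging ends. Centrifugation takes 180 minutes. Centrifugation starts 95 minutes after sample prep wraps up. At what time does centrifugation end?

Imaging ends at 15:00 − 70 min = 13:50.
Sample prep ends at 13:50 + 130 min = 16:00.
Centrifugation starts at 16:00 + 95 min = 17:35.
Centrifugation ends at 17:35 + 180 min = 20:35.

20:35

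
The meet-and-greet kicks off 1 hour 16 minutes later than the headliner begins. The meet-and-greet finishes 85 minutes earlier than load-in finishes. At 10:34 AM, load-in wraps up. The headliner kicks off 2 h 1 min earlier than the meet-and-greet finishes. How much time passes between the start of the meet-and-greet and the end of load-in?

130 minutes

The meet-and-greet ends at 10:34 AM − 85 min = 9:09 AM.
The headliner starts at 9:09 AM − 121 min = 7:08 AM.
The meet-and-greet starts at 7:08 AM + 76 min = 8:24 AM.
From 8:24 AM to 10:34 AM is 130 minutes.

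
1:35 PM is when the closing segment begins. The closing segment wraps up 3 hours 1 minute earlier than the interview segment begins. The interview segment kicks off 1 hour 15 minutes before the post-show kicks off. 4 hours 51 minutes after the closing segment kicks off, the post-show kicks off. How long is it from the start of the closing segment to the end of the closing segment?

The post-show starts at 1:35 PM + 291 min = 6:26 PM.
The interview segment starts at 6:26 PM − 75 min = 5:11 PM.
The closing segment ends at 5:11 PM − 181 min = 2:10 PM.
From 1:35 PM to 2:10 PM is 35 minutes.

35 minutes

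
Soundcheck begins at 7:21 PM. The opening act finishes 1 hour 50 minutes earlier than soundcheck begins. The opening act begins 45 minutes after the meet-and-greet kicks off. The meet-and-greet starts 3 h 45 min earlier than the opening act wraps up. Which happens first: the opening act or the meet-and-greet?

The opening act ends at 7:21 PM − 110 min = 5:31 PM.
The meet-and-greet starts at 5:31 PM − 225 min = 1:46 PM.
The opening act starts at 1:46 PM + 45 min = 2:31 PM.
The opening act starts at 2:31 PM and the meet-and-greet starts at 1:46 PM, so the meet-and-greet is first.

the meet-and-greet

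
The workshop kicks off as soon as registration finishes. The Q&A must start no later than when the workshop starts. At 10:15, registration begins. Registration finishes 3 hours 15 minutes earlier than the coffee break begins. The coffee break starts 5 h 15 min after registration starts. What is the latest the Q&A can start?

12:15

The coffee break starts at 10:15 + 315 min = 15:30.
Registration ends at 15:30 − 195 min = 12:15.
So the workshop starts at 12:15.
The Q&A is bounded by the workshop, so the latest it can start is 12:15.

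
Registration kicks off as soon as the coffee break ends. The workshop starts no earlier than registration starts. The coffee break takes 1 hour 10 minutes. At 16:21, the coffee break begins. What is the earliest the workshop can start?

17:31

The coffee break ends at 16:21 + 70 min = 17:31.
So registration starts at 17:31.
The workshop is bounded by registration, so the earliest it can start is 17:31.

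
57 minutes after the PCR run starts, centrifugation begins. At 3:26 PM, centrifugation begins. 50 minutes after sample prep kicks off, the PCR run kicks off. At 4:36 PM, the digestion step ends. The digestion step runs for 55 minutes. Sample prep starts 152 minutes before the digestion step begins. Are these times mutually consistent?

No

The digestion step starts at 4:36 PM − 55 min = 3:41 PM.
Sample prep starts at 3:41 PM − 152 min = 1:09 PM.
The PCR run starts at 1:09 PM + 50 min = 1:59 PM.
Centrifugation starts at 1:59 PM + 57 min = 2:56 PM.
But centrifugation is also said to start at 3:26 PM — a 30-minute conflict.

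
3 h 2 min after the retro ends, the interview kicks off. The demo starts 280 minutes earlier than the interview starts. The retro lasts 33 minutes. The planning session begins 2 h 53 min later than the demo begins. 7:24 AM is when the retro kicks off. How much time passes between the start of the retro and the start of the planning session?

1 h 48 min

The retro ends at 7:24 AM + 33 min = 7:57 AM.
The interview starts at 7:57 AM + 182 min = 10:59 AM.
The demo starts at 10:59 AM − 280 min = 6:19 AM.
The planning session starts at 6:19 AM + 173 min = 9:12 AM.
From 7:24 AM to 9:12 AM is 1 h 48 min.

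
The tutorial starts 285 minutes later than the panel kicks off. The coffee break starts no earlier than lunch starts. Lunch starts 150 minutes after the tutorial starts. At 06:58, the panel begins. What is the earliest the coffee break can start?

14:13

The tutorial starts at 06:58 + 285 min = 11:43.
Lunch starts at 11:43 + 150 min = 14:13.
The coffee break is bounded by lunch, so the earliest it can start is 14:13.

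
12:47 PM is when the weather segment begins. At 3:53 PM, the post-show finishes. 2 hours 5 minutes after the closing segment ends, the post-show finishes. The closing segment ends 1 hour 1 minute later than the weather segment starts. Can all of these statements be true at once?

Yes

The closing segment ends at 12:47 PM + 61 min = 1:48 PM.
The post-show ends at 1:48 PM + 125 min = 3:53 PM.
That matches the stated 3:53 PM, so the schedule is consistent.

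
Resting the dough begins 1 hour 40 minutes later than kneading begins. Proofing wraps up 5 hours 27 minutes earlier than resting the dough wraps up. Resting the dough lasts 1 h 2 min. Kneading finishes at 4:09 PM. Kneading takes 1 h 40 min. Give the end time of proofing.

Kneading starts at 4:09 PM − 100 min = 2:29 PM.
Resting the dough starts at 2:29 PM + 100 min = 4:09 PM.
Resting the dough ends at 4:09 PM + 62 min = 5:11 PM.
Proofing ends at 5:11 PM − 327 min = 11:44 AM.

11:44 AM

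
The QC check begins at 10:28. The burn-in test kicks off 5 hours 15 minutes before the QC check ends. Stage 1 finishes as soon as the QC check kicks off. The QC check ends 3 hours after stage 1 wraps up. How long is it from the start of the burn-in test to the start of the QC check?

Stage 1 ends at 10:28.
The QC check ends at 10:28 + 180 min = 13:28.
The burn-in test starts at 13:28 − 315 min = 08:13.
From 08:13 to 10:28 is 135 minutes.

135 minutes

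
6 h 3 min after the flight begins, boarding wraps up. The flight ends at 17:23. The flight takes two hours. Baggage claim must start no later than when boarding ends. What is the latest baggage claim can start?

The flight starts at 17:23 − 120 min = 15:23.
Boarding ends at 15:23 + 363 min = 21:26.
Baggage claim is bounded by boarding, so the latest it can start is 21:26.

21:26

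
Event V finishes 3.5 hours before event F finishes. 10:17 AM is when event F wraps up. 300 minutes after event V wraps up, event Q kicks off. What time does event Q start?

11:47 AM

Event V ends at 10:17 AM − 210 min = 6:47 AM.
Event Q starts at 6:47 AM + 300 min = 11:47 AM.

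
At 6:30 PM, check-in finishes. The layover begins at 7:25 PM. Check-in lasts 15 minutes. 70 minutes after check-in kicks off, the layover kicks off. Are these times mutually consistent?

Check-in starts at 6:30 PM − 15 min = 6:15 PM.
The layover starts at 6:15 PM + 70 min = 7:25 PM.
That matches the stated 7:25 PM, so the schedule is consistent.

Yes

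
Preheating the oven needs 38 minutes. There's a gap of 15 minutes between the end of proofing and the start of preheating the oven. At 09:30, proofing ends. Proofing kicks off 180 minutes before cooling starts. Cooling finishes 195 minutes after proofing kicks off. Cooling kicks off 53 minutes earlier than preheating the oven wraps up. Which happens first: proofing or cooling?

Preheating the oven starts at 09:30 + 15 min = 09:45.
Preheating the oven ends at 09:45 + 38 min = 10:23.
Cooling starts at 10:23 − 53 min = 09:30.
Proofing starts at 09:30 − 180 min = 06:30.
Proofing starts at 06:30 and cooling starts at 09:30, so proofing is first.

proofing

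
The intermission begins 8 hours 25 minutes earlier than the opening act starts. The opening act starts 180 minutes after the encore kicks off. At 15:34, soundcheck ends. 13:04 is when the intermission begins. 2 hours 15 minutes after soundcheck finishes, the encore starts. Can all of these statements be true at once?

The encore starts at 15:34 + 135 min = 17:49.
The opening act starts at 17:49 + 180 min = 20:49.
The intermission starts at 20:49 − 505 min = 12:24.
But the intermission is also said to start at 13:04 — a 40-minute conflict.

No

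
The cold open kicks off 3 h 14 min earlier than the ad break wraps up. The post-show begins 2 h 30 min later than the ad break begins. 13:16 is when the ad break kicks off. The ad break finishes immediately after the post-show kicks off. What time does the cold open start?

12:32

The post-show starts at 13:16 + 150 min = 15:46.
So the ad break ends at 15:46.
The cold open starts at 15:46 − 194 min = 12:32.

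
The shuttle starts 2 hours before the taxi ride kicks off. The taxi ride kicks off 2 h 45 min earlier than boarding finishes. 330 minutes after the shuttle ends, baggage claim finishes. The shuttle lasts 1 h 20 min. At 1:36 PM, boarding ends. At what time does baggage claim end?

The taxi ride starts at 1:36 PM − 165 min = 10:51 AM.
The shuttle starts at 10:51 AM − 120 min = 8:51 AM.
The shuttle ends at 8:51 AM + 80 min = 10:11 AM.
Baggage claim ends at 10:11 AM + 330 min = 3:41 PM.

3:41 PM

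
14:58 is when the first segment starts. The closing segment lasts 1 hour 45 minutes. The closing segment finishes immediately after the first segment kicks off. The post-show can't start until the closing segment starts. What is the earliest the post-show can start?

The closing segment ends at 14:58.
The closing segment starts at 14:58 − 105 min = 13:13.
The post-show is bounded by the closing segment, so the earliest it can start is 13:13.

13:13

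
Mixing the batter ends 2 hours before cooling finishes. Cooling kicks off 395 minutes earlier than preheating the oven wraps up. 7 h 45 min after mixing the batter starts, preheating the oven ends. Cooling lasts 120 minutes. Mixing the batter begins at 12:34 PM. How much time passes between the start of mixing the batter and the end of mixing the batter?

1 hour 10 minutes

Preheating the oven ends at 12:34 PM + 465 min = 8:19 PM.
Cooling starts at 8:19 PM − 395 min = 1:44 PM.
Cooling ends at 1:44 PM + 120 min = 3:44 PM.
Mixing the batter ends at 3:44 PM − 120 min = 1:44 PM.
From 12:34 PM to 1:44 PM is 1 hour 10 minutes.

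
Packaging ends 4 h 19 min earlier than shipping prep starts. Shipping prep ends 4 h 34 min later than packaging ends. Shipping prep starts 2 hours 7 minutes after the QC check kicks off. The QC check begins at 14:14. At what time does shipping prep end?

16:36

Shipping prep starts at 14:14 + 127 min = 16:21.
Packaging ends at 16:21 − 259 min = 12:02.
Shipping prep ends at 12:02 + 274 min = 16:36.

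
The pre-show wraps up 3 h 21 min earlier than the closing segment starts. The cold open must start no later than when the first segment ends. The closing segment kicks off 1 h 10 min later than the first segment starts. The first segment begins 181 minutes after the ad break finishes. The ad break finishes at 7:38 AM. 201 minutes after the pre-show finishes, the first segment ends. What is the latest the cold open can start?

11:49 AM

The first segment starts at 7:38 AM + 181 min = 10:39 AM.
The closing segment starts at 10:39 AM + 70 min = 11:49 AM.
The pre-show ends at 11:49 AM − 201 min = 8:28 AM.
The first segment ends at 8:28 AM + 201 min = 11:49 AM.
The cold open is bounded by the first segment, so the latest it can start is 11:49 AM.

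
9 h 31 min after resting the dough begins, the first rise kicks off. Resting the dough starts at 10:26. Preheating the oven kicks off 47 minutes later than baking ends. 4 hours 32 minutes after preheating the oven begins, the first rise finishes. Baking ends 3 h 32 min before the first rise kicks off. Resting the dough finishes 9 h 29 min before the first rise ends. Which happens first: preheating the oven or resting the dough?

The first rise starts at 10:26 + 571 min = 19:57.
Baking ends at 19:57 − 212 min = 16:25.
Preheating the oven starts at 16:25 + 47 min = 17:12.
Preheating the oven starts at 17:12 and resting the dough starts at 10:26, so resting the dough is first.

resting the dough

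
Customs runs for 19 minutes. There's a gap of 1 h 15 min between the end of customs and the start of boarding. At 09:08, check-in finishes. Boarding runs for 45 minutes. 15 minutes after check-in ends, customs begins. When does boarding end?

Customs starts at 09:08 + 15 min = 09:23.
Customs ends at 09:23 + 19 min = 09:42.
Boarding starts at 09:42 + 75 min = 10:57.
Boarding ends at 10:57 + 45 min = 11:42.

11:42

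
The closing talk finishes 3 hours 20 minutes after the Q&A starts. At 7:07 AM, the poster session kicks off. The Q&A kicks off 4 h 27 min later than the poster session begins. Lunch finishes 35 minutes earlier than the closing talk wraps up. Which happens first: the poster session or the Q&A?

the poster session

The Q&A starts at 7:07 AM + 267 min = 11:34 AM.
The poster session starts at 7:07 AM and the Q&A starts at 11:34 AM, so the poster session is first.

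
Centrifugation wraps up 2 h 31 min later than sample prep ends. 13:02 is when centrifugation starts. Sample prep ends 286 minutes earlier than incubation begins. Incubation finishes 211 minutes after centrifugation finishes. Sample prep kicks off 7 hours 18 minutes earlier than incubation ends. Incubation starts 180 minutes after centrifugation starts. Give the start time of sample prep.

10:00

Incubation starts at 13:02 + 180 min = 16:02.
Sample prep ends at 16:02 − 286 min = 11:16.
Centrifugation ends at 11:16 + 151 min = 13:47.
Incubation ends at 13:47 + 211 min = 17:18.
Sample prep starts at 17:18 − 438 min = 10:00.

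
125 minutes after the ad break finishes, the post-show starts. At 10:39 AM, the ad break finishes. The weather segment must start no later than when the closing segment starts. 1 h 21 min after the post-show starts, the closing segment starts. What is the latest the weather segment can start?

The post-show starts at 10:39 AM + 125 min = 12:44 PM.
The closing segment starts at 12:44 PM + 81 min = 2:05 PM.
The weather segment is bounded by the closing segment, so the latest it can start is 2:05 PM.

2:05 PM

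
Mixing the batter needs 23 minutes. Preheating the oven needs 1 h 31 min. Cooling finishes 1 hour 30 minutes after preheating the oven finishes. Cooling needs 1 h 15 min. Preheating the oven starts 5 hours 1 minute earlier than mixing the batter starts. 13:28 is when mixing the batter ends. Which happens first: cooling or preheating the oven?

Mixing the batter starts at 13:28 − 23 min = 13:05.
Preheating the oven starts at 13:05 − 301 min = 08:04.
Preheating the oven ends at 08:04 + 91 min = 09:35.
Cooling ends at 09:35 + 90 min = 11:05.
Cooling starts at 11:05 − 75 min = 09:50.
Cooling starts at 09:50 and preheating the oven starts at 08:04, so preheating the oven is first.

preheating the oven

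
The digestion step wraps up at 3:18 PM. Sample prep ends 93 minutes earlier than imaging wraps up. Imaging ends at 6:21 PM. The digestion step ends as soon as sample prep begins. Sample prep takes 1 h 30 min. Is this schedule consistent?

Yes

Sample prep ends at 6:21 PM − 93 min = 4:48 PM.
Sample prep starts at 4:48 PM − 90 min = 3:18 PM.
So the digestion step ends at 3:18 PM.
That matches the stated 3:18 PM, so the schedule is consistent.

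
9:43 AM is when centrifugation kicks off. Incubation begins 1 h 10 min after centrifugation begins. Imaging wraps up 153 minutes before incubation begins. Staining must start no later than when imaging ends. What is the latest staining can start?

Incubation starts at 9:43 AM + 70 min = 10:53 AM.
Imaging ends at 10:53 AM − 153 min = 8:20 AM.
Staining is bounded by imaging, so the latest it can start is 8:20 AM.

8:20 AM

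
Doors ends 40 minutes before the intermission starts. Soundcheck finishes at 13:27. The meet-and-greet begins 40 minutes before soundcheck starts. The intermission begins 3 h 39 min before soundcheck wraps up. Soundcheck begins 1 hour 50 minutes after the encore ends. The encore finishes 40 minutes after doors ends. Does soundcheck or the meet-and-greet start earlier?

the meet-and-greet

The intermission starts at 13:27 − 219 min = 09:48.
Doors ends at 09:48 − 40 min = 09:08.
The encore ends at 09:08 + 40 min = 09:48.
Soundcheck starts at 09:48 + 110 min = 11:38.
The meet-and-greet starts at 11:38 − 40 min = 10:58.
Soundcheck starts at 11:38 and the meet-and-greet starts at 10:58, so the meet-and-greet is first.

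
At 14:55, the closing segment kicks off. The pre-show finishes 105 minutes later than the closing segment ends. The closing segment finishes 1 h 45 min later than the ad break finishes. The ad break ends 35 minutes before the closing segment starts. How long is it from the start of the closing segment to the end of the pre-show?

2 h 55 min

The ad break ends at 14:55 − 35 min = 14:20.
The closing segment ends at 14:20 + 105 min = 16:05.
The pre-show ends at 16:05 + 105 min = 17:50.
From 14:55 to 17:50 is 2 h 55 min.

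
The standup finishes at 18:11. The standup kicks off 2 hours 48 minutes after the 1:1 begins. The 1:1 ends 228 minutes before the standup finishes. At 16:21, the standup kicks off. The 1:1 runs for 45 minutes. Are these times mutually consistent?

The 1:1 ends at 18:11 − 228 min = 14:23.
The 1:1 starts at 14:23 − 45 min = 13:38.
The standup starts at 13:38 + 168 min = 16:26.
But the standup is also said to start at 16:21 — a 5-minute conflict.

No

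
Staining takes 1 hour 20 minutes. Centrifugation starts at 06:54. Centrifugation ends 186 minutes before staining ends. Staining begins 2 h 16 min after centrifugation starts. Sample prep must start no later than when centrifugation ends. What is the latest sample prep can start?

07:24

Staining starts at 06:54 + 136 min = 09:10.
Staining ends at 09:10 + 80 min = 10:30.
Centrifugation ends at 10:30 − 186 min = 07:24.
Sample prep is bounded by centrifugation, so the latest it can start is 07:24.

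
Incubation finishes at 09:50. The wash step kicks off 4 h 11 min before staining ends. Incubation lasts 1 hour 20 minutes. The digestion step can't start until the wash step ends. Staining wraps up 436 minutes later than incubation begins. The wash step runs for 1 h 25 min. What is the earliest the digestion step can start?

13:00

Incubation starts at 09:50 − 80 min = 08:30.
Staining ends at 08:30 + 436 min = 15:46.
The wash step starts at 15:46 − 251 min = 11:35.
The wash step ends at 11:35 + 85 min = 13:00.
The digestion step is bounded by the wash step, so the earliest it can start is 13:00.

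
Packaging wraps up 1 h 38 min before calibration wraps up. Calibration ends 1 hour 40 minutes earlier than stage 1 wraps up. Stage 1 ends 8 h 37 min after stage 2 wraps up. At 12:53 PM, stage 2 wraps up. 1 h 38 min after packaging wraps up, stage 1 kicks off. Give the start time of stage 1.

Stage 1 ends at 12:53 PM + 517 min = 9:30 PM.
Calibration ends at 9:30 PM − 100 min = 7:50 PM.
Packaging ends at 7:50 PM − 98 min = 6:12 PM.
Stage 1 starts at 6:12 PM + 98 min = 7:50 PM.

7:50 PM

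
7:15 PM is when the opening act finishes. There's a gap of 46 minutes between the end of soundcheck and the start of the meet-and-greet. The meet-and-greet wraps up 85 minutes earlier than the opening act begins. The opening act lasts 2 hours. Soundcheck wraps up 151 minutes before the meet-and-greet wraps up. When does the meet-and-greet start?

2:05 PM

The opening act starts at 7:15 PM − 120 min = 5:15 PM.
The meet-and-greet ends at 5:15 PM − 85 min = 3:50 PM.
Soundcheck ends at 3:50 PM − 151 min = 1:19 PM.
The meet-and-greet starts at 1:19 PM + 46 min = 2:05 PM.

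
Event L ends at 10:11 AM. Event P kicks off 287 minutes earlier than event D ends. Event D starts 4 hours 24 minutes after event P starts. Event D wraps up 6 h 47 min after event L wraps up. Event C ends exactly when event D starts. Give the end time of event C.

4:35 PM

Event D ends at 10:11 AM + 407 min = 4:58 PM.
Event P starts at 4:58 PM − 287 min = 12:11 PM.
Event D starts at 12:11 PM + 264 min = 4:35 PM.
So event C ends at 4:35 PM.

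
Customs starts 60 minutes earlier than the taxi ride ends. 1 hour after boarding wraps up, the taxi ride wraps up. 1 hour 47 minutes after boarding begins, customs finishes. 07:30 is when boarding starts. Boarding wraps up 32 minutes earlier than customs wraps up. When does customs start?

08:45

Customs ends at 07:30 + 107 min = 09:17.
Boarding ends at 09:17 − 32 min = 08:45.
The taxi ride ends at 08:45 + 60 min = 09:45.
Customs starts at 09:45 − 60 min = 08:45.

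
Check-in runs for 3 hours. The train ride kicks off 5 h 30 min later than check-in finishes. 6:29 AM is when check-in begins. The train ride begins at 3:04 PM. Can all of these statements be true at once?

No

Check-in ends at 6:29 AM + 180 min = 9:29 AM.
The train ride starts at 9:29 AM + 330 min = 2:59 PM.
But the train ride is also said to start at 3:04 PM — a 5-minute conflict.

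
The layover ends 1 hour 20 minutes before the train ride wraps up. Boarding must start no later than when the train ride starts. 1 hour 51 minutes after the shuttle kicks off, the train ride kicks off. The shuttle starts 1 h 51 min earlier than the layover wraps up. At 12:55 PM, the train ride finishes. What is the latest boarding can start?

11:35 AM

The layover ends at 12:55 PM − 80 min = 11:35 AM.
The shuttle starts at 11:35 AM − 111 min = 9:44 AM.
The train ride starts at 9:44 AM + 111 min = 11:35 AM.
Boarding is bounded by the train ride, so the latest it can start is 11:35 AM.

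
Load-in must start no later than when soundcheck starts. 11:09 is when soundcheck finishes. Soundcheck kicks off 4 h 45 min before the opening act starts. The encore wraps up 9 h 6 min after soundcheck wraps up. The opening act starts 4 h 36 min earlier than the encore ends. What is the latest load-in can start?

The encore ends at 11:09 + 546 min = 20:15.
The opening act starts at 20:15 − 276 min = 15:39.
Soundcheck starts at 15:39 − 285 min = 10:54.
Load-in is bounded by soundcheck, so the latest it can start is 10:54.

10:54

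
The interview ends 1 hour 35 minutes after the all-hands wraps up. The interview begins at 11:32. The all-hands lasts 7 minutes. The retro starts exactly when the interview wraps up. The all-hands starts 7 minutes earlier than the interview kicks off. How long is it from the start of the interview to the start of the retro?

The all-hands starts at 11:32 − 7 min = 11:25.
The all-hands ends at 11:25 + 7 min = 11:32.
The interview ends at 11:32 + 95 min = 13:07.
So the retro starts at 13:07.
From 11:32 to 13:07 is 1 h 35 min.

1 h 35 min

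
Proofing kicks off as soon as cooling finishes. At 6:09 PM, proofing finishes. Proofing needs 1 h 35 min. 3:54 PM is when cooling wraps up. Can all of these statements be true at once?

No

Proofing starts at 3:54 PM.
Proofing ends at 3:54 PM + 95 min = 5:29 PM.
But proofing is also said to end at 6:09 PM — a 40-minute conflict.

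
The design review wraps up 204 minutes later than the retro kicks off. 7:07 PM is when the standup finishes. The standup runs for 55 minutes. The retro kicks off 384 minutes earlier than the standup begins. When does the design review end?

3:12 PM

The standup starts at 7:07 PM − 55 min = 6:12 PM.
The retro starts at 6:12 PM − 384 min = 11:48 AM.
The design review ends at 11:48 AM + 204 min = 3:12 PM.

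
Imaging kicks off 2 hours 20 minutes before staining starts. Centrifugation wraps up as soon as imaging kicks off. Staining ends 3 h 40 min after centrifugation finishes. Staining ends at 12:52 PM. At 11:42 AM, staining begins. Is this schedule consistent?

No

Imaging starts at 11:42 AM − 140 min = 9:22 AM.
So centrifugation ends at 9:22 AM.
Staining ends at 9:22 AM + 220 min = 1:02 PM.
But staining is also said to end at 12:52 PM — a 10-minute conflict.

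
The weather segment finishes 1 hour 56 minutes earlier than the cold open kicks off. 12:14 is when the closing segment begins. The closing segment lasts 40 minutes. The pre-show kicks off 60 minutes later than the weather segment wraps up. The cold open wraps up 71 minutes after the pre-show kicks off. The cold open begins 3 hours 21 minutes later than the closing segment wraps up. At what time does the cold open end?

The closing segment ends at 12:14 + 40 min = 12:54.
The cold open starts at 12:54 + 201 min = 16:15.
The weather segment ends at 16:15 − 116 min = 14:19.
The pre-show starts at 14:19 + 60 min = 15:19.
The cold open ends at 15:19 + 71 min = 16:30.

16:30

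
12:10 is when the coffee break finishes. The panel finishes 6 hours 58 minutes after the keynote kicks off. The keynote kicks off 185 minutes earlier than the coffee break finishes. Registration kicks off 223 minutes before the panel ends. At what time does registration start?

The keynote starts at 12:10 − 185 min = 09:05.
The panel ends at 09:05 + 418 min = 16:03.
Registration starts at 16:03 − 223 min = 12:20.

12:20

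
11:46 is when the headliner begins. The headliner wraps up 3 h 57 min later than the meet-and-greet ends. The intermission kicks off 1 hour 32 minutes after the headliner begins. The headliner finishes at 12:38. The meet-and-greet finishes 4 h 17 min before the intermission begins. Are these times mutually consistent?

The intermission starts at 11:46 + 92 min = 13:18.
The meet-and-greet ends at 13:18 − 257 min = 09:01.
The headliner ends at 09:01 + 237 min = 12:58.
But the headliner is also said to end at 12:38 — a 20-minute conflict.

No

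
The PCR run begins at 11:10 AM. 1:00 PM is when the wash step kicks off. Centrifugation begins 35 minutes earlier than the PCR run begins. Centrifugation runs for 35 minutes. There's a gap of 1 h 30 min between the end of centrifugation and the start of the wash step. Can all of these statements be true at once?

No

Centrifugation starts at 11:10 AM − 35 min = 10:35 AM.
Centrifugation ends at 10:35 AM + 35 min = 11:10 AM.
The wash step starts at 11:10 AM + 90 min = 12:40 PM.
But the wash step is also said to start at 1:00 PM — a 20-minute conflict.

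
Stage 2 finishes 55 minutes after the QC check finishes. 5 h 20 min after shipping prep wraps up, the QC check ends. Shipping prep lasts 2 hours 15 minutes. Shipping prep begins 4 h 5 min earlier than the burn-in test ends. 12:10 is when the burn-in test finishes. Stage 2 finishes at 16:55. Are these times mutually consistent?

Shipping prep starts at 12:10 − 245 min = 08:05.
Shipping prep ends at 08:05 + 135 min = 10:20.
The QC check ends at 10:20 + 320 min = 15:40.
Stage 2 ends at 15:40 + 55 min = 16:35.
But stage 2 is also said to end at 16:55 — a 20-minute conflict.

No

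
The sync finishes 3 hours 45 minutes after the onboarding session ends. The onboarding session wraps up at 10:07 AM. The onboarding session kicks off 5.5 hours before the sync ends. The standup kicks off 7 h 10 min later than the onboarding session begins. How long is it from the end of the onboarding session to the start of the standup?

The sync ends at 10:07 AM + 225 min = 1:52 PM.
The onboarding session starts at 1:52 PM − 330 min = 8:22 AM.
The standup starts at 8:22 AM + 430 min = 3:32 PM.
From 10:07 AM to 3:32 PM is 5 h 25 min.

5 h 25 min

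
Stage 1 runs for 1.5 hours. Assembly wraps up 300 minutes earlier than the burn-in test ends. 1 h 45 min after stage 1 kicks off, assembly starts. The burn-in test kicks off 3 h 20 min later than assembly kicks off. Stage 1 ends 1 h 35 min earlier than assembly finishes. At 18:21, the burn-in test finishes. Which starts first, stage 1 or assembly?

stage 1

Assembly ends at 18:21 − 300 min = 13:21.
Stage 1 ends at 13:21 − 95 min = 11:46.
Stage 1 starts at 11:46 − 90 min = 10:16.
Assembly starts at 10:16 + 105 min = 12:01.
Stage 1 starts at 10:16 and assembly starts at 12:01, so stage 1 is first.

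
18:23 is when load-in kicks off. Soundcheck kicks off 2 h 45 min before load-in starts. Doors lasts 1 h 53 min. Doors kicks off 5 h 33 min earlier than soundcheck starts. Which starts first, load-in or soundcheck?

soundcheck

Soundcheck starts at 18:23 − 165 min = 15:38.
Load-in starts at 18:23 and soundcheck starts at 15:38, so soundcheck is first.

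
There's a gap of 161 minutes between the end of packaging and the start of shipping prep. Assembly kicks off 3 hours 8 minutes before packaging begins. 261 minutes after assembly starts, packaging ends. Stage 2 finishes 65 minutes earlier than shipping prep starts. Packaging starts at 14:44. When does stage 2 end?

17:33

Assembly starts at 14:44 − 188 min = 11:36.
Packaging ends at 11:36 + 261 min = 15:57.
Shipping prep starts at 15:57 + 161 min = 18:38.
Stage 2 ends at 18:38 − 65 min = 17:33.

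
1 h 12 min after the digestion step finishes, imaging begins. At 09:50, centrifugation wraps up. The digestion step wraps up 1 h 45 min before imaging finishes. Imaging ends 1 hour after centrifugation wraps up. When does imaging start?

Imaging ends at 09:50 + 60 min = 10:50.
The digestion step ends at 10:50 − 105 min = 09:05.
Imaging starts at 09:05 + 72 min = 10:17.

10:17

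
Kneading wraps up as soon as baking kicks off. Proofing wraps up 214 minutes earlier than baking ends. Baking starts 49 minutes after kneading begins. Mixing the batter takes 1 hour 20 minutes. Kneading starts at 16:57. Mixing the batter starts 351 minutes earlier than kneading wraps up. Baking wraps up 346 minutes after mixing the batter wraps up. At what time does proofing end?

15:27

Baking starts at 16:57 + 49 min = 17:46.
So kneading ends at 17:46.
Mixing the batter starts at 17:46 − 351 min = 11:55.
Mixing the batter ends at 11:55 + 80 min = 13:15.
Baking ends at 13:15 + 346 min = 19:01.
Proofing ends at 19:01 − 214 min = 15:27.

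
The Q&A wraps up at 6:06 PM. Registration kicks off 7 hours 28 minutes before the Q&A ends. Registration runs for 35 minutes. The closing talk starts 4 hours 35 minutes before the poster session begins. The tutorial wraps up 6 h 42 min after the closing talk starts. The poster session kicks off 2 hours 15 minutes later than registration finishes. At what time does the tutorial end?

3:35 PM

Registration starts at 6:06 PM − 448 min = 10:38 AM.
Registration ends at 10:38 AM + 35 min = 11:13 AM.
The poster session starts at 11:13 AM + 135 min = 1:28 PM.
The closing talk starts at 1:28 PM − 275 min = 8:53 AM.
The tutorial ends at 8:53 AM + 402 min = 3:35 PM.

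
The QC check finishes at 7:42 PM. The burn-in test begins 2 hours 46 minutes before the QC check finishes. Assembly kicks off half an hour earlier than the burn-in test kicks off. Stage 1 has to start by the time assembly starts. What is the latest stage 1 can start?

4:26 PM

The burn-in test starts at 7:42 PM − 166 min = 4:56 PM.
Assembly starts at 4:56 PM − 30 min = 4:26 PM.
Stage 1 is bounded by assembly, so the latest it can start is 4:26 PM.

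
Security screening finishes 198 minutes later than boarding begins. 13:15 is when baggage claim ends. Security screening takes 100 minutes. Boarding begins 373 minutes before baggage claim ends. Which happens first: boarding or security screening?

Boarding starts at 13:15 − 373 min = 07:02.
Security screening ends at 07:02 + 198 min = 10:20.
Security screening starts at 10:20 − 100 min = 08:40.
Boarding starts at 07:02 and security screening starts at 08:40, so boarding is first.

boarding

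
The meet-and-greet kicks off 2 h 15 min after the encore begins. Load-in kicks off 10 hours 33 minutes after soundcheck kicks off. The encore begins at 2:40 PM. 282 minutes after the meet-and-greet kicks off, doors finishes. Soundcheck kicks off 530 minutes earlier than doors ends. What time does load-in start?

11:20 PM

The meet-and-greet starts at 2:40 PM + 135 min = 4:55 PM.
Doors ends at 4:55 PM + 282 min = 9:37 PM.
Soundcheck starts at 9:37 PM − 530 min = 12:47 PM.
Load-in starts at 12:47 PM + 633 min = 11:20 PM.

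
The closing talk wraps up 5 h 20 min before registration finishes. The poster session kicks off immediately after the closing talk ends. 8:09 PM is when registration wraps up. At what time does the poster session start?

2:49 PM

The closing talk ends at 8:09 PM − 320 min = 2:49 PM.
So the poster session starts at 2:49 PM.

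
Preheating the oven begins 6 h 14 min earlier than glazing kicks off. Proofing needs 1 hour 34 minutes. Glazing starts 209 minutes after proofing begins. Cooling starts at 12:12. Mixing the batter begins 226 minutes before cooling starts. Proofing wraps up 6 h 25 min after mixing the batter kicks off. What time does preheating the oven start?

10:32

Mixing the batter starts at 12:12 − 226 min = 08:26.
Proofing ends at 08:26 + 385 min = 14:51.
Proofing starts at 14:51 − 94 min = 13:17.
Glazing starts at 13:17 + 209 min = 16:46.
Preheating the oven starts at 16:46 − 374 min = 10:32.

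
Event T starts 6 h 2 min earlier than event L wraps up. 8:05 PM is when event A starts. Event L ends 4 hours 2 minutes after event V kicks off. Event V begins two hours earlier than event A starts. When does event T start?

4:05 PM

Event V starts at 8:05 PM − 120 min = 6:05 PM.
Event L ends at 6:05 PM + 242 min = 10:07 PM.
Event T starts at 10:07 PM − 362 min = 4:05 PM.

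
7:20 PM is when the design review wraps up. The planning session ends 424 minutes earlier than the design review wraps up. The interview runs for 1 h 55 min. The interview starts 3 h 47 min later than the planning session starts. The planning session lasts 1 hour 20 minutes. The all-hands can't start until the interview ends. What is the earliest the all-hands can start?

The planning session ends at 7:20 PM − 424 min = 12:16 PM.
The planning session starts at 12:16 PM − 80 min = 10:56 AM.
The interview starts at 10:56 AM + 227 min = 2:43 PM.
The interview ends at 2:43 PM + 115 min = 4:38 PM.
The all-hands is bounded by the interview, so the earliest it can start is 4:38 PM.

4:38 PM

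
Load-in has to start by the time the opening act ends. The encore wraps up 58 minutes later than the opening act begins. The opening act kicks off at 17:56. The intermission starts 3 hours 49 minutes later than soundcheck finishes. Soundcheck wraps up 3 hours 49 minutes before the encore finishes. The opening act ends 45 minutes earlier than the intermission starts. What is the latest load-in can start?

The encore ends at 17:56 + 58 min = 18:54.
Soundcheck ends at 18:54 − 229 min = 15:05.
The intermission starts at 15:05 + 229 min = 18:54.
The opening act ends at 18:54 − 45 min = 18:09.
Load-in is bounded by the opening act, so the latest it can start is 18:09.

18:09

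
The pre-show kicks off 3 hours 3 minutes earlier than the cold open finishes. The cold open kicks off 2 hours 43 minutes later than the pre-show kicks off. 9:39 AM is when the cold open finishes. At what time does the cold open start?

9:19 AM

The pre-show starts at 9:39 AM − 183 min = 6:36 AM.
The cold open starts at 6:36 AM + 163 min = 9:19 AM.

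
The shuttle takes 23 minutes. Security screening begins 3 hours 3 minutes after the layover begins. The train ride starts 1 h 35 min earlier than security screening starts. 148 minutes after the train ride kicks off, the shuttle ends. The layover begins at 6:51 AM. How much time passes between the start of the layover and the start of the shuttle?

213 minutes

Security screening starts at 6:51 AM + 183 min = 9:54 AM.
The train ride starts at 9:54 AM − 95 min = 8:19 AM.
The shuttle ends at 8:19 AM + 148 min = 10:47 AM.
The shuttle starts at 10:47 AM − 23 min = 10:24 AM.
From 6:51 AM to 10:24 AM is 213 minutes.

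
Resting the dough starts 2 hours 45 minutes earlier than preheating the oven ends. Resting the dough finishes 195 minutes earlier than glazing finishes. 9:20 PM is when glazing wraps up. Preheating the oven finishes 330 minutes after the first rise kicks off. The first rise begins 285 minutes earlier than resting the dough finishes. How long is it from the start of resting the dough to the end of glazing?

Resting the dough ends at 9:20 PM − 195 min = 6:05 PM.
The first rise starts at 6:05 PM − 285 min = 1:20 PM.
Preheating the oven ends at 1:20 PM + 330 min = 6:50 PM.
Resting the dough starts at 6:50 PM − 165 min = 4:05 PM.
From 4:05 PM to 9:20 PM is 5 h 15 min.

5 h 15 min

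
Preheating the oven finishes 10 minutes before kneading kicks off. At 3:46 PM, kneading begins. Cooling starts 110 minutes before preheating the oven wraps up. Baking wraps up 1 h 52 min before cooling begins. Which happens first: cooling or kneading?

cooling

Preheating the oven ends at 3:46 PM − 10 min = 3:36 PM.
Cooling starts at 3:36 PM − 110 min = 1:46 PM.
Cooling starts at 1:46 PM and kneading starts at 3:46 PM, so cooling is first.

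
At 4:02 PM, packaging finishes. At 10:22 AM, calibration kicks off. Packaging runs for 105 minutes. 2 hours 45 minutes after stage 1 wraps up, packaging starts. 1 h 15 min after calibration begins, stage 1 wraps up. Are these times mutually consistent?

Stage 1 ends at 10:22 AM + 75 min = 11:37 AM.
Packaging starts at 11:37 AM + 165 min = 2:22 PM.
Packaging ends at 2:22 PM + 105 min = 4:07 PM.
But packaging is also said to end at 4:02 PM — a 5-minute conflict.

No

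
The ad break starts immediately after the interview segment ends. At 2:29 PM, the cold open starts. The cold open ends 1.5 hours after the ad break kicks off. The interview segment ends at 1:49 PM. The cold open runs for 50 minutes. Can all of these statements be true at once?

Yes

The ad break starts at 1:49 PM.
The cold open ends at 1:49 PM + 90 min = 3:19 PM.
The cold open starts at 3:19 PM − 50 min = 2:29 PM.
That matches the stated 2:29 PM, so the schedule is consistent.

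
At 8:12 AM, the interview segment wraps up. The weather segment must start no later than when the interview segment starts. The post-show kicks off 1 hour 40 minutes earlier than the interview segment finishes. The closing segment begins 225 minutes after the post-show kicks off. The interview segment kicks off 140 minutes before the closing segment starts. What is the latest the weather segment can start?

The post-show starts at 8:12 AM − 100 min = 6:32 AM.
The closing segment starts at 6:32 AM + 225 min = 10:17 AM.
The interview segment starts at 10:17 AM − 140 min = 7:57 AM.
The weather segment is bounded by the interview segment, so the latest it can start is 7:57 AM.

7:57 AM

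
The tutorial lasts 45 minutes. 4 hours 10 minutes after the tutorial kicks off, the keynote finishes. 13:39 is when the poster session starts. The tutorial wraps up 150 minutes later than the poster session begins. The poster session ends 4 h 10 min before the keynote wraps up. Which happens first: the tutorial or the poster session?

the poster session

The tutorial ends at 13:39 + 150 min = 16:09.
The tutorial starts at 16:09 − 45 min = 15:24.
The tutorial starts at 15:24 and the poster session starts at 13:39, so the poster session is first.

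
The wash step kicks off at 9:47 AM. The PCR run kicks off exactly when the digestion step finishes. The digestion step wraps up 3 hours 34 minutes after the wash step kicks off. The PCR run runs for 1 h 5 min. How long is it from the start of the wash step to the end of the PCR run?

The digestion step ends at 9:47 AM + 214 min = 1:21 PM.
So the PCR run starts at 1:21 PM.
The PCR run ends at 1:21 PM + 65 min = 2:26 PM.
From 9:47 AM to 2:26 PM is 4 h 39 min.

4 h 39 min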